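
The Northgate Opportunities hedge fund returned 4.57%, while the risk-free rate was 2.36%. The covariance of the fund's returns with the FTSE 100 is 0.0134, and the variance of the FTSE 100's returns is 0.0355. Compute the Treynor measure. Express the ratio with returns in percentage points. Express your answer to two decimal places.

5.85

β = Cov / Var = 0.0134 / 0.0355 = 0.3775
Treynor = (Rp − Rf) / β = (4.57% − 2.36%) / 0.3775 = 2.21 / 0.3775 = 5.8543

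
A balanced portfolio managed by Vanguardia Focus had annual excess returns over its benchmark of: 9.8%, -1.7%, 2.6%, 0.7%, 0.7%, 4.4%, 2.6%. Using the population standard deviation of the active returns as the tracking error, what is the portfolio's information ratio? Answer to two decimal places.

0.80

μ = (9.8 − 1.7 + 2.6 + 0.7 + 0.7 + 4.4 + 2.6) / 7 = 19.10 / 7 = 2.7286%
Σ(r − μ)² = (9.8 − 2.7286)² + (-1.7 − 2.7286)² + (2.6 − 2.7286)² + … = 80.6743
population σ = √(80.6743 / 7) = √11.5249 = 3.3948%
IR = μ / tracking error = 2.7286 / 3.3948 = 0.8038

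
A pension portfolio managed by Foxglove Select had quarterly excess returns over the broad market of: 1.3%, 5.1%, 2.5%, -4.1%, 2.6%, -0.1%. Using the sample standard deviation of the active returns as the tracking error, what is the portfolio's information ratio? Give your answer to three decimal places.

0.390

r̄ = (1.3 + 5.1 + 2.5 − 4.1 + 2.6 − 0.1) / 6 = 1.2167%
Σ(r − r̄)² = (1.3 − 1.2167)² + (5.1 − 1.2167)² + … = 48.6483
σ = √[48.6483 / 5] = 3.1192%
IR = r̄ / tracking error = 1.2167 / 3.1192 = 0.3901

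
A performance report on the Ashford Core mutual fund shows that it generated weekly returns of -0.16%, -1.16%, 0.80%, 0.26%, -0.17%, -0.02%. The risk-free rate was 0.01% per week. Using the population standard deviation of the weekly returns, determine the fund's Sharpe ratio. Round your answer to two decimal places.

r̄ = (-0.16 − 1.16 + 0.8 + 0.26 − 0.17 − 0.02) / 6 = -0.0750%
Population std dev = √[2.0744 / 6] = 0.5880%
Sharpe = (r̄ − rf) / σ = (-0.0750 − 0.01) / 0.5880 = -0.0850 / 0.5880 = -0.1446

-0.14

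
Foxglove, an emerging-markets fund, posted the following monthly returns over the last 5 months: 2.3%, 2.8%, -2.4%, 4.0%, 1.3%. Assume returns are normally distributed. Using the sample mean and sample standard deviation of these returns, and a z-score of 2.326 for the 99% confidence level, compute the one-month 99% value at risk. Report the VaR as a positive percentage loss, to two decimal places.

Mean return r̄ = 8.00 / 5 = 1.6000%
Σ(r − r̄)² = (2.3 − 1.6000)² + (2.8 − 1.6000)² + (-2.4 − 1.6000)² + … = 23.7800
σ = √[23.7800 / 4] = 2.4382%
VaR = −(r̄ − z·σ) = −(1.6000 − 2.326 × 2.4382) = −(-4.0713) = 4.0713%

4.07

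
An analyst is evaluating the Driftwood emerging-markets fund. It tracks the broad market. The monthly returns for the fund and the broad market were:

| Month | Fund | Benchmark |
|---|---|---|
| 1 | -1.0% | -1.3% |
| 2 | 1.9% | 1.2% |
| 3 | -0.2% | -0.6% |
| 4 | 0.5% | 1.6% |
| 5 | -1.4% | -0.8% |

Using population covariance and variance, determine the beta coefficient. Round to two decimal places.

r̄p = -0.0400%,  r̄m = 0.0200%
Cov = Σ(rp − r̄p)(rm − r̄m) / 5 = 1.1248
Var(rm) = Σ(rm − r̄m)² / 5 = 1.3376
β = Cov / Var = 1.1248 / 1.3376 = 0.8409

0.84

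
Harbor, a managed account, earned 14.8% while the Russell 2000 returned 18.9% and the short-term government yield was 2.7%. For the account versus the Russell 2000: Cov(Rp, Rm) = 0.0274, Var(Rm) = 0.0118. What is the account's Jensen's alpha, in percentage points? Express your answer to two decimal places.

-25.52

β = Cov / Var = 0.0274 / 0.0118 = 2.3220
E[R] = Rf + β(Rm − Rf) = 2.7% + 2.3220 × (18.9% − 2.7%) = 40.3164%
α = Rp − E[R] = 14.8% − 40.3164% = -25.5164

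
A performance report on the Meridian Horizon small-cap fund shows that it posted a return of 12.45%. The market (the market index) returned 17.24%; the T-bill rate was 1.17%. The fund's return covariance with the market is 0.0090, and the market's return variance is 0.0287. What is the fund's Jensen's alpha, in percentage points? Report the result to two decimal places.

6.24

β = Cov / Var = 0.0090 / 0.0287 = 0.3136
E[R] = Rf + β(Rm − Rf) = 1.17% + 0.3136 × (17.24% − 1.17%) = 6.2096%
α = Rp − E[R] = 12.45% − 6.2096% = 6.2404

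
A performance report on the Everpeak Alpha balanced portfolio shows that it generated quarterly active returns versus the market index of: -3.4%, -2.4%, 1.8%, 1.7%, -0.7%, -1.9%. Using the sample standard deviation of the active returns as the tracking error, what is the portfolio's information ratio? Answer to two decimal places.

-0.38

Mean return r̄ = -4.90 / 6 = -0.8167%
Σ(r − r̄)² = 23.5483; sample σ = √(23.5483/5) = 2.1702%
IR = r̄ / tracking error = -0.8167 / 2.1702 = -0.3763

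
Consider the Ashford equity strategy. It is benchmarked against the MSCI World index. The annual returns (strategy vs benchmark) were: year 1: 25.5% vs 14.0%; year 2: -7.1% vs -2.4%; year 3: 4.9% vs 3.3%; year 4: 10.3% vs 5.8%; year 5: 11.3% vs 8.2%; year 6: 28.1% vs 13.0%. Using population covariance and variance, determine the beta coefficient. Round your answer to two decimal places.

r̄p = 12.1667%,  r̄m = 6.9833%
Cov = Σ(rp − r̄p)(rm − r̄m) / 6 = 66.3544
Var(rm) = Σ(rm − r̄m)² / 6 = 31.6547
β = Cov / Var = 66.3544 / 31.6547 = 2.0962

2.10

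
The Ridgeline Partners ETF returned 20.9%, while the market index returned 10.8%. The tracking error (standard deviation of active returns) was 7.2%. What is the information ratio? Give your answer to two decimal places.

1.40

IR = (Rp − Rb) / TE = (20.9% − 10.8%) / 7.2% = 10.10% / 7.2% = 1.4028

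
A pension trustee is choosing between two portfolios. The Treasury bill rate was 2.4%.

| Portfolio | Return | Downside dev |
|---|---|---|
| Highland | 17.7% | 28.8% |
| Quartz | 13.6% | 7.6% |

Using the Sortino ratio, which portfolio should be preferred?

Highland: Sortino ratio = (17.7% − 2.4%) / 28.8% = 0.531
Quartz: Sortino ratio = (13.6% − 2.4%) / 7.6% = 1.474
Highest: Quartz (1.474).

Quartz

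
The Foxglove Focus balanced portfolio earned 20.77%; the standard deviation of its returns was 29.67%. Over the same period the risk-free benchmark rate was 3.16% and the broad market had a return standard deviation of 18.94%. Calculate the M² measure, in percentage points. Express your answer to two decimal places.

14.40

Sharpe = (Rp − Rf) / σp = (20.77% − 3.16%) / 29.67% = 0.5935
M² = Rf + Sharpe × σm = 3.16% + 0.5935 × 18.94% = 14.4009%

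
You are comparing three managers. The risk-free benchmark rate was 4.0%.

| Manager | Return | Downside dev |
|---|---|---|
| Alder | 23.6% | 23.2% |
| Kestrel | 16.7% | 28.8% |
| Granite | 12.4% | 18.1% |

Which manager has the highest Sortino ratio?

Alder

Alder: Sortino ratio = (23.6% − 4.0%) / 23.2% = 0.845
Kestrel: Sortino ratio = (16.7% − 4.0%) / 28.8% = 0.441
Granite: Sortino ratio = (12.4% − 4.0%) / 18.1% = 0.464
Highest: Alder (0.845).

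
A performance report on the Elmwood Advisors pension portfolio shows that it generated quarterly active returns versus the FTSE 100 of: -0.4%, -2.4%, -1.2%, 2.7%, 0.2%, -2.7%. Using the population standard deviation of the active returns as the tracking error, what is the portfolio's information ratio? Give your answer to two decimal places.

r̄ = (-0.4 − 2.4 − 1.2 + 2.7 + 0.2 − 2.7) / 6 = -3.80 / 6 = -0.6333%
Population std dev = √[19.5733 / 6] = 1.8062%
IR = r̄ / tracking error = -0.6333 / 1.8062 = -0.3506

-0.35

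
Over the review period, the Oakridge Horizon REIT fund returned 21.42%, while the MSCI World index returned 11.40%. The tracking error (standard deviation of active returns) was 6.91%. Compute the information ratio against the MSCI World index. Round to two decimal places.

IR = (Rp − Rb) / TE = (21.42% − 11.40%) / 6.91% = 10.02% / 6.91% = 1.4501

1.45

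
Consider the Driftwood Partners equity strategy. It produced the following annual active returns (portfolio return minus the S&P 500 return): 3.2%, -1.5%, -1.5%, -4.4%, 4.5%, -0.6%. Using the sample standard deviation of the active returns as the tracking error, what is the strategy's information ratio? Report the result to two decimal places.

-0.02

r̄ = (3.2 − 1.5 − 1.5 − 4.4 + 4.5 − 0.6) / 6 = -0.30 / 6 = -0.0500%
Sample std dev = √[54.6950 / 5] = 3.3074%
IR = r̄ / tracking error = -0.0500 / 3.3074 = -0.0151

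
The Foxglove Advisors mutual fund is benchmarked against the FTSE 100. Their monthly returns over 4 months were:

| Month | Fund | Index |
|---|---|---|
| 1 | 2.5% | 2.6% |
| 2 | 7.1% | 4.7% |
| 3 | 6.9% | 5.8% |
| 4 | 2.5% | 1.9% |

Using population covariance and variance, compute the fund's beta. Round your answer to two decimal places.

r̄p = 4.7500%,  r̄m = 3.7500%
Cov = Σ(rp − r̄p)(rm − r̄m) / 4 = 3.3475
Var(rm) = Σ(rm − r̄m)² / 4 = 2.4625
β = Cov / Var = 3.3475 / 2.4625 = 1.3594

1.36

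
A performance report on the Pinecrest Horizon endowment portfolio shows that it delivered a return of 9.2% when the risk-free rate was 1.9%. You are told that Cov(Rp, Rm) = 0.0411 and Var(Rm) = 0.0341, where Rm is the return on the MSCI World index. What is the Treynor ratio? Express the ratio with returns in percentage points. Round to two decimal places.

6.06

β = Cov / Var = 0.0411 / 0.0341 = 1.2053
Treynor = (Rp − Rf) / β = (9.2% − 1.9%) / 1.2053 = 7.30 / 1.2053 = 6.0566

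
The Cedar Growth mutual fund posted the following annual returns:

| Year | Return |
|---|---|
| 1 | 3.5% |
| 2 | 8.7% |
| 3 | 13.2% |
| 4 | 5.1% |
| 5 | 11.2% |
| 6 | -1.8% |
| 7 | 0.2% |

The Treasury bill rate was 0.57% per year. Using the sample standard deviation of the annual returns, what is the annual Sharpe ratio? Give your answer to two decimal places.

0.92

μ = (3.5 + 8.7 + 13.2 + 5.1 + 11.2 − 1.8 + 0.2) / 7 = 40.10 / 7 = 5.7286%
Sample std dev = √[187.1943 / 6] = 5.5856%
Sharpe = (μ − rf) / σ = (5.7286 − 0.57) / 5.5856 = 5.1586 / 5.5856 = 0.9236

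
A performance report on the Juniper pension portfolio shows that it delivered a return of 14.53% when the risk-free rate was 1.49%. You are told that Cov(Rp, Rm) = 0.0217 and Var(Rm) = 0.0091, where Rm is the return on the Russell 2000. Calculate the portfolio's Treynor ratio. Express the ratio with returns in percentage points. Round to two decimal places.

5.47

β = Cov / Var = 0.0217 / 0.0091 = 2.3846
Treynor = (Rp − Rf) / β = (14.53% − 1.49%) / 2.3846 = 13.04 / 2.3846 = 5.4684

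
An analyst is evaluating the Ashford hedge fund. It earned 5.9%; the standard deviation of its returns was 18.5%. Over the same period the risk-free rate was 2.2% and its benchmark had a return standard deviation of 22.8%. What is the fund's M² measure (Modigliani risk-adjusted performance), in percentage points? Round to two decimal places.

6.76

Sharpe = (Rp − Rf) / σp = (5.9% − 2.2%) / 18.5% = 0.2000
M² = Rf + Sharpe × σm = 2.2% + 0.2000 × 22.8% = 6.7600%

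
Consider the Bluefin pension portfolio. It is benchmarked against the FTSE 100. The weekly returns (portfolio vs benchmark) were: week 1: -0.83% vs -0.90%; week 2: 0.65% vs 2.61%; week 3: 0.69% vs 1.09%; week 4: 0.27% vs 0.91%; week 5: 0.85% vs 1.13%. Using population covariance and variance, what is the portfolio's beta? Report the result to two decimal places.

r̄p = 0.3260%,  r̄m = 0.9680%
Cov = Σ(rp − r̄p)(rm − r̄m) / 5 = 0.5648
Var(rm) = Σ(rm − r̄m)² / 5 = 1.2460
β = Cov / Var = 0.5648 / 1.2460 = 0.4533

0.45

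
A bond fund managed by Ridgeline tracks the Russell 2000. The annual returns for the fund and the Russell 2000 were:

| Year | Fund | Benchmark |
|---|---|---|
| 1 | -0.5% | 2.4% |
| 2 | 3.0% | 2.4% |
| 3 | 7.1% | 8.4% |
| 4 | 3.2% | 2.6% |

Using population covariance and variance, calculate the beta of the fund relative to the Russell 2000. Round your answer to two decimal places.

r̄p = 3.2000%,  r̄m = 3.9500%
Cov = Σ(rp − r̄p)(rm − r̄m) / 4 = 5.8500
Var(rm) = Σ(rm − r̄m)² / 4 = 6.6075
β = Cov / Var = 5.8500 / 6.6075 = 0.8854

0.89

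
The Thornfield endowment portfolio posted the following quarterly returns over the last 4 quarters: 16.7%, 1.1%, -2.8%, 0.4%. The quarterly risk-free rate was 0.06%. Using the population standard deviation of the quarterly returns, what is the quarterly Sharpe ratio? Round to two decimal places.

μ = (16.7 + 1.1 − 2.8 + 0.4) / 4 = 3.8500%
Σ(r − μ)² = (16.7 − 3.8500)² + (1.1 − 3.8500)² + (-2.8 − 3.8500)² + … = 228.8100
population σ = √(228.8100 / 4) = √57.2025 = 7.5632%
Sharpe = (μ − rf) / σ = (3.8500 − 0.06) / 7.5632 = 3.7900 / 7.5632 = 0.5011

0.50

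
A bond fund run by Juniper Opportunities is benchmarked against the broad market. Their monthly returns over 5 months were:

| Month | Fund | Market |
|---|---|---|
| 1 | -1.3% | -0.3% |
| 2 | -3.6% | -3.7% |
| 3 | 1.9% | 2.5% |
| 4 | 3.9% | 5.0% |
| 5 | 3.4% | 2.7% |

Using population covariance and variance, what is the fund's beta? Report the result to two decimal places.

r̄p = 0.8600%,  r̄m = 1.2400%
Cov = Σ(rp − r̄p)(rm − r̄m) / 5 = 8.3616
Var(rm) = Σ(rm − r̄m)² / 5 = 8.9264
β = Cov / Var = 8.3616 / 8.9264 = 0.9367

0.94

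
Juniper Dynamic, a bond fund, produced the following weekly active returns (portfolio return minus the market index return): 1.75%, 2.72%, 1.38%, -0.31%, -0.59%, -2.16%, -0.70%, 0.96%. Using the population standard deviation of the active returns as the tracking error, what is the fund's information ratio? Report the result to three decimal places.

0.256

μ = (1.75 + 2.72 + 1.38 − 0.31 − 0.59 − 2.16 − 0.7 + 0.96) / 8 = 3.050 / 8 = 0.3813%
Population σ = √[Σ(r − μ)² / 8] = √[17.7239 / 8] = √2.2155 = 1.4885%
IR = μ / tracking error = 0.3813 / 1.4885 = 0.2562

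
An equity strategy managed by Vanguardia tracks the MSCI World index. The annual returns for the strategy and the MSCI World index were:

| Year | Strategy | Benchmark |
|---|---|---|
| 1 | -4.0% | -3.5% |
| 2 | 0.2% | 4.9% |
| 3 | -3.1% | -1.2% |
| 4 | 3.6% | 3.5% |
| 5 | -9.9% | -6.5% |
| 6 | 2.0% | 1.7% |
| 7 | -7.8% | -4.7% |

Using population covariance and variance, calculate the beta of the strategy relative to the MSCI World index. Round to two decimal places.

1.07

r̄p = -2.7143%,  r̄m = -0.8286%
Cov = Σ(rp − r̄p)(rm − r̄m) / 7 = 17.1382
Var(rm) = Σ(rm − r̄m)² / 7 = 16.0535
β = Cov / Var = 17.1382 / 16.0535 = 1.0676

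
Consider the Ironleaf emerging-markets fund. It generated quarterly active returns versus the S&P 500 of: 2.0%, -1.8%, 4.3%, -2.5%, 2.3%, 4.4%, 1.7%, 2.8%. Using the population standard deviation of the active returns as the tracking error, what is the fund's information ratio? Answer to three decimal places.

r̄ = (2 − 1.8 + 4.3 − 2.5 + 2.3 + 4.4 + 1.7 + 2.8) / 8 = 1.6500%
Σ(r − r̄)² = (2 − 1.6500)² + (-1.8 − 1.6500)² + … = 45.5800
population σ = √(45.5800 / 8) = √5.6975 = 2.3869%
IR = r̄ / tracking error = 1.6500 / 2.3869 = 0.6913

0.691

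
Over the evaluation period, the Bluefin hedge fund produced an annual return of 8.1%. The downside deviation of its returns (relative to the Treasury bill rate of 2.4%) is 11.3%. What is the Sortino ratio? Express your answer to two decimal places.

0.50

Sortino = (Rp − Rf) / σd = (8.1% − 2.4%) / 11.3% = 5.70% / 11.3% = 0.5044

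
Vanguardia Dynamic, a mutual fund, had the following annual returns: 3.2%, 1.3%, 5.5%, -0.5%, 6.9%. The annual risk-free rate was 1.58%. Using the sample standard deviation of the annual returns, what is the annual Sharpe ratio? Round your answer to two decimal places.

r̄ = (3.2 + 1.3 + 5.5 − 0.5 + 6.9) / 5 = 16.40 / 5 = 3.2800%
Σ(r − r̄)² = (3.2 − 3.2800)² + (1.3 − 3.2800)² + (5.5 − 3.2800)² + … = 36.2480
sample σ = √(36.2480 / 4) = √9.0620 = 3.0103%
Sharpe = (r̄ − rf) / σ = (3.2800 − 1.58) / 3.0103 = 1.7000 / 3.0103 = 0.5647

0.56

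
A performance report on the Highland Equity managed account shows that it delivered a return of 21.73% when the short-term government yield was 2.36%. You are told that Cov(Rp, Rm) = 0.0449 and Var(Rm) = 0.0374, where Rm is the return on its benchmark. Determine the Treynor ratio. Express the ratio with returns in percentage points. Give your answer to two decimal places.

β = Cov / Var = 0.0449 / 0.0374 = 1.2005
Treynor = (Rp − Rf) / β = (21.73% − 2.36%) / 1.2005 = 19.37 / 1.2005 = 16.1349

16.13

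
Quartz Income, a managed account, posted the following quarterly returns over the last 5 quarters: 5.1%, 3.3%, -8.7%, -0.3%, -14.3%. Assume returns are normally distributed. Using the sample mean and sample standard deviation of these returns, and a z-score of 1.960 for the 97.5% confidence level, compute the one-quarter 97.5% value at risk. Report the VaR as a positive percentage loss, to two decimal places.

μ = (5.1 + 3.3 − 8.7 − 0.3 − 14.3) / 5 = -14.90 / 5 = -2.9800%
Σ(r − μ)² = (5.1 − (-2.9800))² + (3.3 − (-2.9800))² + … = 272.7680
σ = √[272.7680 / 4] = 8.2578%
VaR = −(μ − z·σ) = −(-2.9800 − 1.960 × 8.2578) = −(-19.1653) = 19.1653%

19.17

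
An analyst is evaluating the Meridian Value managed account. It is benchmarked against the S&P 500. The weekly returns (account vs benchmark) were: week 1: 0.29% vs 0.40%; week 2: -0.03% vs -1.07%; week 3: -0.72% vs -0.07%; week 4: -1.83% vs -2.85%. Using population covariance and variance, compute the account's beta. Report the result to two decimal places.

0.54

r̄p = -0.5725%,  r̄m = -0.8975%
Cov = Σ(rp − r̄p)(rm − r̄m) / 4 = 0.8397
Var(rm) = Σ(rm − r̄m)² / 4 = 1.5526
β = Cov / Var = 0.8397 / 1.5526 = 0.5408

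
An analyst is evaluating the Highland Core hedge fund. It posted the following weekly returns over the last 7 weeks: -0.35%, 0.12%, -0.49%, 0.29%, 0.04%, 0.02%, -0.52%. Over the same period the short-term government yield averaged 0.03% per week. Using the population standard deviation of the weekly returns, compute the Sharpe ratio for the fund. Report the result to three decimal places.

Mean return r̄ = -0.890 / 7 = -0.1271%
Σ(r − r̄)² = 0.6203; population σ = √(0.6203/7) = 0.2977%
Sharpe = (r̄ − rf) / σ = (-0.1271 − 0.03) / 0.2977 = -0.1571 / 0.2977 = -0.5277

-0.528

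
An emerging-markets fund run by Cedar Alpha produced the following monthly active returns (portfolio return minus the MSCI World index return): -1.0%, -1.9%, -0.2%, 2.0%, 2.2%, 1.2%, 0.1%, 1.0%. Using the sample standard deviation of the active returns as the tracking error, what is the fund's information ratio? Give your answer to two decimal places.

0.30

μ = (-1 − 1.9 − 0.2 + 2 + 2.2 + 1.2 + 0.1 + 1) / 8 = 0.4250%
Sample σ = √[Σ(r − μ)² / 7] = √[14.4950 / 7] = √2.0707 = 1.4390%
IR = μ / tracking error = 0.4250 / 1.4390 = 0.2953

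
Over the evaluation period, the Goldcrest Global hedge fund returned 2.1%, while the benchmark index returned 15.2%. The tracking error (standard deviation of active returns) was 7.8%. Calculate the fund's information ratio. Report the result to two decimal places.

-1.68

IR = (Rp − Rb) / TE = (2.1% − 15.2%) / 7.8% = -13.10% / 7.8% = -1.6795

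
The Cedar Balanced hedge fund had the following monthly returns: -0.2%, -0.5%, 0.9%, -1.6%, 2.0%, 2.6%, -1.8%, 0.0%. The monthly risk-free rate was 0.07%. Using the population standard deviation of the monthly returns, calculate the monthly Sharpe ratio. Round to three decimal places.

0.071

r̄ = (-0.2 − 0.5 + 0.9 − 1.6 + 2 + 2.6 − 1.8 + 0) / 8 = 1.40 / 8 = 0.1750%
Population std dev = √[17.4150 / 8] = 1.4754%
Sharpe = (r̄ − rf) / σ = (0.1750 − 0.07) / 1.4754 = 0.1050 / 1.4754 = 0.0712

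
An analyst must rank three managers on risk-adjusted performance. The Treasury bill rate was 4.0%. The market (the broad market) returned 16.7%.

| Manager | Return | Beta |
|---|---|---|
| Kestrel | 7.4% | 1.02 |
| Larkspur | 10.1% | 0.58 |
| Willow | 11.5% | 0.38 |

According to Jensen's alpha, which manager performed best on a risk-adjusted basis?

Willow

Kestrel: α = 7.4% − [4.0% + 1.02 × (16.7% − 4.0%)] = -9.554
Larkspur: α = 10.1% − [4.0% + 0.58 × (16.7% − 4.0%)] = -1.266
Willow: α = 11.5% − [4.0% + 0.38 × (16.7% − 4.0%)] = 2.674
Highest: Willow (2.674).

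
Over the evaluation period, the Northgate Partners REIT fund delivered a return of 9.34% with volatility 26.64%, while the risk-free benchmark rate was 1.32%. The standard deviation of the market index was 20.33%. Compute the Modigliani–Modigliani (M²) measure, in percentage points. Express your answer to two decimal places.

7.44

Sharpe = (Rp − Rf) / σp = (9.34% − 1.32%) / 26.64% = 0.3011
M² = Rf + Sharpe × σm = 1.32% + 0.3011 × 20.33% = 7.4414%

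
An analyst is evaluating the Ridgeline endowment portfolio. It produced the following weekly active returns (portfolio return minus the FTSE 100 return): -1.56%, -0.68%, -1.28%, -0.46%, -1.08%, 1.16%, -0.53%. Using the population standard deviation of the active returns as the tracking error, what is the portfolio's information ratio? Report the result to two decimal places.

-0.77

Mean return r̄ = -4.430 / 7 = -0.6329%
Population std dev = √[4.7353 / 7] = 0.8225%
IR = r̄ / tracking error = -0.6329 / 0.8225 = -0.7695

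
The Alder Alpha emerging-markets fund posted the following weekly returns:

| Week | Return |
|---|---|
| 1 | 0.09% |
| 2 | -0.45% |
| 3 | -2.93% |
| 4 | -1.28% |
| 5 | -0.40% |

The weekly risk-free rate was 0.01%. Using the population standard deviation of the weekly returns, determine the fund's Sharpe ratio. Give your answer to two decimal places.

μ = (0.09 − 0.45 − 2.93 − 1.28 − 0.4) / 5 = -4.970 / 5 = -0.9940%
Population std dev = √[5.6537 / 5] = 1.0634%
Sharpe = (μ − rf) / σ = (-0.9940 − 0.01) / 1.0634 = -1.0040 / 1.0634 = -0.9441

-0.94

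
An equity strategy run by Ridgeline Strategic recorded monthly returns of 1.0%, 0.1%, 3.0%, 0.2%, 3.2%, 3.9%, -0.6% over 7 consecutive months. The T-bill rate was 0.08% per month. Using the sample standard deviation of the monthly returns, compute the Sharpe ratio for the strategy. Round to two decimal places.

0.82

r̄ = (1 + 0.1 + 3 + 0.2 + 3.2 + 3.9 − 0.6) / 7 = 1.5429%
Σ(r − r̄)² = (1 − 1.5429)² + (0.1 − 1.5429)² + … = 19.1971
sample σ = √(19.1971 / 6) = √3.1995 = 1.7887%
Sharpe = (r̄ − rf) / σ = (1.5429 − 0.08) / 1.7887 = 1.4629 / 1.7887 = 0.8179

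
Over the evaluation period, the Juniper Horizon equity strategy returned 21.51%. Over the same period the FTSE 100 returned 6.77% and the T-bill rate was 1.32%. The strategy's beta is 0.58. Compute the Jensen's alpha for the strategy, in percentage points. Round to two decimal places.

17.03

CAPM expected return = Rf + β(Rm − Rf) = 1.32% + 0.58 × (6.77% − 1.32%) = 1.32 + 0.58 × 5.45 = 4.4810%
Jensen's α = Rp − E[R] = 21.51% − 4.4810% = 17.0290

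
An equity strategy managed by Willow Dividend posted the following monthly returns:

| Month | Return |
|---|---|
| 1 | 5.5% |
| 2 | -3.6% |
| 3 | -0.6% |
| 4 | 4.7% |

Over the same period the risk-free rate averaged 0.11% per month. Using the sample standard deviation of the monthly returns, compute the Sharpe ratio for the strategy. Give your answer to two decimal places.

Mean return μ = 6.00 / 4 = 1.5000%
Σ(r − μ)² = 56.6600; sample σ = √(56.6600/3) = 4.3459%
Sharpe = (μ − rf) / σ = (1.5000 − 0.11) / 4.3459 = 1.3900 / 4.3459 = 0.3198

0.32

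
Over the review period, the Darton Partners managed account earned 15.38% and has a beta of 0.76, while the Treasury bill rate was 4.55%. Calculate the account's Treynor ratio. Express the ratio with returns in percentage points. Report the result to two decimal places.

14.25

Treynor = (Rp − Rf) / β = (15.38% − 4.55%) / 0.76 = 10.83 / 0.76 = 14.2500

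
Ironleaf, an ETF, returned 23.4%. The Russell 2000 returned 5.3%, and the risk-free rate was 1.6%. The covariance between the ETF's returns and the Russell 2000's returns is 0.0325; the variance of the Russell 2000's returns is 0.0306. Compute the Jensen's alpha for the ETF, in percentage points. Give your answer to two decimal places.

β = Cov / Var = 0.0325 / 0.0306 = 1.0621
E[R] = Rf + β(Rm − Rf) = 1.6% + 1.0621 × (5.3% − 1.6%) = 5.5298%
α = Rp − E[R] = 23.4% − 5.5298% = 17.8702

17.87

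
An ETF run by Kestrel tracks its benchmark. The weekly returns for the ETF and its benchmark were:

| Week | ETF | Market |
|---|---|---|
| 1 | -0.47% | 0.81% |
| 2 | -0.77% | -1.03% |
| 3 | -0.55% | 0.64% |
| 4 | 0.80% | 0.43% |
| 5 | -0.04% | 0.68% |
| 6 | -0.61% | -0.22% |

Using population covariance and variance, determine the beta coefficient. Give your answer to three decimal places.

r̄p = -0.2733%,  r̄m = 0.2183%
Cov = Σ(rp − r̄p)(rm − r̄m) / 6 = 0.1449
Var(rm) = Σ(rm − r̄m)² / 6 = 0.4227
β = Cov / Var = 0.1449 / 0.4227 = 0.3428

0.343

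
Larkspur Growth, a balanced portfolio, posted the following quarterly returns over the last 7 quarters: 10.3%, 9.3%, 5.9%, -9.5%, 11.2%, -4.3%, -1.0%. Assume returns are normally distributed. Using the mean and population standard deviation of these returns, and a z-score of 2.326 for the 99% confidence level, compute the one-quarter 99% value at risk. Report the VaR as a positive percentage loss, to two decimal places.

14.32

r̄ = (10.3 + 9.3 + 5.9 − 9.5 + 11.2 − 4.3 − 1) / 7 = 21.90 / 7 = 3.1286%
Population σ = √[Σ(r − r̄)² / 7] = √[394.0543 / 7] = √56.2935 = 7.5029%
VaR = −(r̄ − z·σ) = −(3.1286 − 2.326 × 7.5029) = −(-14.3231) = 14.3231%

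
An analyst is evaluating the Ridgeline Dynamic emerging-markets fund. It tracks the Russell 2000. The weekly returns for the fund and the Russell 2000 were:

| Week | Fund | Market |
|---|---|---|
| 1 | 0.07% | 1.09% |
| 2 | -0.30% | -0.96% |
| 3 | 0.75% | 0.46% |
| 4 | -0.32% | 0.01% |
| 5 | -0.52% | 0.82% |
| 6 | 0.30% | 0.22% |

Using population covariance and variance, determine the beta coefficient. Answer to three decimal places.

r̄p = -0.0033%,  r̄m = 0.2733%
Cov = Σ(rp − r̄p)(rm − r̄m) / 6 = 0.0585
Var(rm) = Σ(rm − r̄m)² / 6 = 0.4323
β = Cov / Var = 0.0585 / 0.4323 = 0.1353

0.135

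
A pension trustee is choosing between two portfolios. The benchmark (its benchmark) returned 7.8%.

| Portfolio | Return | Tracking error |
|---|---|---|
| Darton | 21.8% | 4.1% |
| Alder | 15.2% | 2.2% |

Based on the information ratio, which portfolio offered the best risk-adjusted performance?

Darton

Darton: IR = (21.8% − 7.8%) / 4.1% = 3.415
Alder: IR = (15.2% − 7.8%) / 2.2% = 3.364
Highest: Darton (3.415).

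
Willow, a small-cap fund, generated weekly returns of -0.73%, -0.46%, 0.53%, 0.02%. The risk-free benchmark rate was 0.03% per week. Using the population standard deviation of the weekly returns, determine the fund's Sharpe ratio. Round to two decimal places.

-0.40

r̄ = (-0.73 − 0.46 + 0.53 + 0.02) / 4 = -0.640 / 4 = -0.1600%
Population std dev = √[0.9234 / 4] = 0.4805%
Sharpe = (r̄ − rf) / σ = (-0.1600 − 0.03) / 0.4805 = -0.1900 / 0.4805 = -0.3954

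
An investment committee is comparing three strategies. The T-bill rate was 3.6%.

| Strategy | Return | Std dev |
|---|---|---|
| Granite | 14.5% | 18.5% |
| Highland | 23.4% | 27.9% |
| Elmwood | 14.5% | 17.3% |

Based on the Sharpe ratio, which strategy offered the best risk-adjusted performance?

Granite: Sharpe ratio = (14.5% − 3.6%) / 18.5% = 0.589
Highland: Sharpe ratio = (23.4% − 3.6%) / 27.9% = 0.710
Elmwood: Sharpe ratio = (14.5% − 3.6%) / 17.3% = 0.630
Highest: Highland (0.710).

Highland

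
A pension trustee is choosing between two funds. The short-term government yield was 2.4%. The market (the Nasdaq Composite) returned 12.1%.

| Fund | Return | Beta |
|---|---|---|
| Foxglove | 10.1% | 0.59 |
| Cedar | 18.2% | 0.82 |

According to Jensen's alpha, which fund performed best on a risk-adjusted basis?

Foxglove: α = 10.1% − [2.4% + 0.59 × (12.1% − 2.4%)] = 1.977
Cedar: α = 18.2% − [2.4% + 0.82 × (12.1% − 2.4%)] = 7.846
Highest: Cedar (7.846).

Cedar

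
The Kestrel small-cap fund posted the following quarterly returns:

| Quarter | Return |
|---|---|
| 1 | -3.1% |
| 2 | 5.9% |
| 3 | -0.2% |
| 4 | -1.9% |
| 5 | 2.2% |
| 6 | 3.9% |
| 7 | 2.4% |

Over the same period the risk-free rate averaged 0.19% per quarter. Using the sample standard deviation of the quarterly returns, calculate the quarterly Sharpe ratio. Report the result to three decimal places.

Mean return μ = 9.20 / 7 = 1.3143%
Σ(r − μ)² = (-3.1 − 1.3143)² + (5.9 − 1.3143)² + (-0.2 − 1.3143)² + … = 61.7886
sample σ = √(61.7886 / 6) = √10.2981 = 3.2091%
Sharpe = (μ − rf) / σ = (1.3143 − 0.19) / 3.2091 = 1.1243 / 3.2091 = 0.3503

0.350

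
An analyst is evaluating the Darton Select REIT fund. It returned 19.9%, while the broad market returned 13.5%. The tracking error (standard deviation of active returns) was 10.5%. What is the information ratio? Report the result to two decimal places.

IR = (Rp − Rb) / TE = (19.9% − 13.5%) / 10.5% = 6.40% / 10.5% = 0.6095

0.61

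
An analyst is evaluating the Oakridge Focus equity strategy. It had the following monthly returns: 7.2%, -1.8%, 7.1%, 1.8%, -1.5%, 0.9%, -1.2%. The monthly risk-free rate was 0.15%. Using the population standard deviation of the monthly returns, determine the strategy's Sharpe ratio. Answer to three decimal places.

Mean return r̄ = 12.50 / 7 = 1.7857%
Σ(r − r̄)² = 90.9086; population σ = √(90.9086/7) = 3.6037%
Sharpe = (r̄ − rf) / σ = (1.7857 − 0.15) / 3.6037 = 1.6357 / 3.6037 = 0.4539

0.454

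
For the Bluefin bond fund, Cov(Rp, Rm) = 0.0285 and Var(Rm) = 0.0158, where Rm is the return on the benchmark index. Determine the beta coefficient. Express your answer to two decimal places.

β = Cov(Rp, Rm) / Var(Rm) = 0.0285 / 0.0158 = 1.8038

1.80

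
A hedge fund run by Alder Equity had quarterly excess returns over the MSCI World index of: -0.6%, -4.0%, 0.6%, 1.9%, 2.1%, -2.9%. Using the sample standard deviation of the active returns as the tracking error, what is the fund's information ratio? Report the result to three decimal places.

μ = (-0.6 − 4 + 0.6 + 1.9 + 2.1 − 2.9) / 6 = -2.90 / 6 = -0.4833%
Σ(r − μ)² = (-0.6 − (-0.4833))² + (-4 − (-0.4833))² + … = 31.7483
σ = √[31.7483 / 5] = 2.5199%
IR = μ / tracking error = -0.4833 / 2.5199 = -0.1918

-0.192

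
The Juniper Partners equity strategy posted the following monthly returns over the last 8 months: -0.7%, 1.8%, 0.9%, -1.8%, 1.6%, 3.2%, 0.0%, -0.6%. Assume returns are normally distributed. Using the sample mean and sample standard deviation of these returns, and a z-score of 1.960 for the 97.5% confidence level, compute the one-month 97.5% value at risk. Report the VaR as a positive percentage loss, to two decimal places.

2.64

μ = (-0.7 + 1.8 + 0.9 − 1.8 + 1.6 + 3.2 + 0 − 0.6) / 8 = 4.40 / 8 = 0.5500%
Sample std dev = √[18.5200 / 7] = 1.6266%
VaR = −(μ − z·σ) = −(0.5500 − 1.960 × 1.6266) = −(-2.6381) = 2.6381%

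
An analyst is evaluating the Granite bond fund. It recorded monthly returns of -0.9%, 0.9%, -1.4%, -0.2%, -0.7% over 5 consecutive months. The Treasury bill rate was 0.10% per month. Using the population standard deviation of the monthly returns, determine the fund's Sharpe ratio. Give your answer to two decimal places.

-0.72

μ = (-0.9 + 0.9 − 1.4 − 0.2 − 0.7) / 5 = -2.30 / 5 = -0.4600%
Σ(r − μ)² = (-0.9 − (-0.4600))² + (0.9 − (-0.4600))² + (-1.4 − (-0.4600))² + … = 3.0520
population σ = √(3.0520 / 5) = √0.6104 = 0.7813%
Sharpe = (μ − rf) / σ = (-0.4600 − 0.1) / 0.7813 = -0.5600 / 0.7813 = -0.7168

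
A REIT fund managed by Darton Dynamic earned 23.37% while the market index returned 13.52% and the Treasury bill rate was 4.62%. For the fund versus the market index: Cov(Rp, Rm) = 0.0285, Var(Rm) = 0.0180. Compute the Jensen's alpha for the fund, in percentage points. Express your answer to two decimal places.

β = Cov / Var = 0.0285 / 0.0180 = 1.5833
E[R] = Rf + β(Rm − Rf) = 4.62% + 1.5833 × (13.52% − 4.62%) = 18.7114%
α = Rp − E[R] = 23.37% − 18.7114% = 4.6586

4.66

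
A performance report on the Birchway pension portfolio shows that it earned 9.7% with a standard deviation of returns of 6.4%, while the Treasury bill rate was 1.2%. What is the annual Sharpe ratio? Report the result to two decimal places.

1.33

Sharpe = (Rp − Rf) / σp = (9.7% − 1.2%) / 6.4% = 8.50% / 6.4% = 1.3281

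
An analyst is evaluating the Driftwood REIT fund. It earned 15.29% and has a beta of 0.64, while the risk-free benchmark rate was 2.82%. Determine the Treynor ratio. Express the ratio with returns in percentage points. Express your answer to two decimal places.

19.48

Treynor = (Rp − Rf) / β = (15.29% − 2.82%) / 0.64 = 12.47 / 0.64 = 19.4844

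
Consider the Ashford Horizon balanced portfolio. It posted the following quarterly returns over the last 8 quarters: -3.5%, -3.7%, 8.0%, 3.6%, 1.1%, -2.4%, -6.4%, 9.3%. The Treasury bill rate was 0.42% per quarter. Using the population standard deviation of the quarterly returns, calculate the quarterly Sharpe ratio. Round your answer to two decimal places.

r̄ = (-3.5 − 3.7 + 8 + 3.6 + 1.1 − 2.4 − 6.4 + 9.3) / 8 = 6.00 / 8 = 0.7500%
Σ(r − r̄)² = 232.8200; population σ = √(232.8200/8) = 5.3947%
Sharpe = (r̄ − rf) / σ = (0.7500 − 0.42) / 5.3947 = 0.3300 / 5.3947 = 0.0612

0.06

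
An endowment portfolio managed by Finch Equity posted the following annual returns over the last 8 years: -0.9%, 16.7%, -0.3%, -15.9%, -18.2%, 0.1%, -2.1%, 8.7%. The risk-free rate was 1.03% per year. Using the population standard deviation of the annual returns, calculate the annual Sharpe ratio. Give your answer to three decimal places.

-0.234

Mean return μ = -11.90 / 8 = -1.4875%
Population std dev = √[926.2488 / 8] = 10.7602%
Sharpe = (μ − rf) / σ = (-1.4875 − 1.03) / 10.7602 = -2.5175 / 10.7602 = -0.2340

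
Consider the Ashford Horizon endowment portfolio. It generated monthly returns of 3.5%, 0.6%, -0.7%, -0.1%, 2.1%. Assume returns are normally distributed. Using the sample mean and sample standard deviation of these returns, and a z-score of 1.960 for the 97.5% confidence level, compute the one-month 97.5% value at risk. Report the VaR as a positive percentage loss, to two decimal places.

r̄ = (3.5 + 0.6 − 0.7 − 0.1 + 2.1) / 5 = 5.40 / 5 = 1.0800%
Sample σ = √[Σ(r − r̄)² / 4] = √[11.6880 / 4] = √2.9220 = 1.7094%
VaR = −(r̄ − z·σ) = −(1.0800 − 1.960 × 1.7094) = −(-2.2704) = 2.2704%

2.27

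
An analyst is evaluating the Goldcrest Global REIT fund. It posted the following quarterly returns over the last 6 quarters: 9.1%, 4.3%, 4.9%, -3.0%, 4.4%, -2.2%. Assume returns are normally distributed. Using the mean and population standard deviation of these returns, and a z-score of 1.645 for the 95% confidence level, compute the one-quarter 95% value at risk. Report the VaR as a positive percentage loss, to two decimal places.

Mean return μ = 17.50 / 6 = 2.9167%
Population σ = √[Σ(r − μ)² / 6] = √[107.4683 / 6] = √17.9114 = 4.2322%
VaR = −(μ − z·σ) = −(2.9167 − 1.645 × 4.2322) = −(-4.0453) = 4.0453%

4.05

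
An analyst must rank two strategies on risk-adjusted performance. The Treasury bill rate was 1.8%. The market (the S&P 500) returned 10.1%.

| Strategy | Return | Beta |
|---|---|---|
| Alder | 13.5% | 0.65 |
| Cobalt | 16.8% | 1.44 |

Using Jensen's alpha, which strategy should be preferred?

Alder

Alder: α = 13.5% − [1.8% + 0.65 × (10.1% − 1.8%)] = 6.305
Cobalt: α = 16.8% − [1.8% + 1.44 × (10.1% − 1.8%)] = 3.048
Highest: Alder (6.305).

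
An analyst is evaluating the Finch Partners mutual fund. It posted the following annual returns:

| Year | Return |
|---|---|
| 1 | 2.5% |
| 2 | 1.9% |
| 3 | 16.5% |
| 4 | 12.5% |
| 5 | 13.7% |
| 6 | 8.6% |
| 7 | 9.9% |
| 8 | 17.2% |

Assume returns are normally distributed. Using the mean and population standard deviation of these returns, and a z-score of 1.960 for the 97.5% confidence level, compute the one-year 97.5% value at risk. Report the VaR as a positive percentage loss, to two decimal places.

0.32

r̄ = (2.5 + 1.9 + 16.5 + 12.5 + 13.7 + 8.6 + 9.9 + 17.2) / 8 = 10.3500%
Σ(r − r̄)² = (2.5 − 10.3500)² + (1.9 − 10.3500)² + (16.5 − 10.3500)² + … = 236.8800
population σ = √(236.8800 / 8) = √29.6100 = 5.4415%
VaR = −(r̄ − z·σ) = −(10.3500 − 1.960 × 5.4415) = −(-0.3153) = 0.3153%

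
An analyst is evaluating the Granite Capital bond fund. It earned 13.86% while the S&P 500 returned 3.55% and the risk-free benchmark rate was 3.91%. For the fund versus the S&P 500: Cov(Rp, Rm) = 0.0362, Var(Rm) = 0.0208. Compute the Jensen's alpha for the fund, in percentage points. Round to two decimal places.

β = Cov / Var = 0.0362 / 0.0208 = 1.7404
E[R] = Rf + β(Rm − Rf) = 3.91% + 1.7404 × (3.55% − 3.91%) = 3.2835%
α = Rp − E[R] = 13.86% − 3.2835% = 10.5765

10.58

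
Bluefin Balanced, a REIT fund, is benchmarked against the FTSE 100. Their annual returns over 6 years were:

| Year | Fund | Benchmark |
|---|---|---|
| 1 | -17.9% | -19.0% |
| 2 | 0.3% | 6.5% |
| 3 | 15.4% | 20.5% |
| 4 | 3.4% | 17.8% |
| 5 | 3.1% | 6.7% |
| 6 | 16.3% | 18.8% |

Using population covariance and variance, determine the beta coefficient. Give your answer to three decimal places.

0.790

r̄p = 3.4333%,  r̄m = 8.5500%
Cov = Σ(rp − r̄p)(rm − r̄m) / 6 = 144.8917
Var(rm) = Σ(rm − r̄m)² / 6 = 183.3425
β = Cov / Var = 144.8917 / 183.3425 = 0.7903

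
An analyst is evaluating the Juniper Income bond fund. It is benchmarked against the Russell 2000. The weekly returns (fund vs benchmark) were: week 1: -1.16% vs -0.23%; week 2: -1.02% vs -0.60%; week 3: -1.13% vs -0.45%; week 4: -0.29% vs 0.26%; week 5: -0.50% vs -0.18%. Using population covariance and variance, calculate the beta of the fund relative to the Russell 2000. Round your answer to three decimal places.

0.978

r̄p = -0.8200%,  r̄m = -0.2400%
Cov = Σ(rp − r̄p)(rm − r̄m) / 5 = 0.0836
Var(rm) = Σ(rm − r̄m)² / 5 = 0.0855
β = Cov / Var = 0.0836 / 0.0855 = 0.9778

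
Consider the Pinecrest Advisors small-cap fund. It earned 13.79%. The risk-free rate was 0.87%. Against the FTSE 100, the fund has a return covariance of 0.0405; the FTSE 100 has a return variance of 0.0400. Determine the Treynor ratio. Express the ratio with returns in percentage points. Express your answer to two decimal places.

β = Cov / Var = 0.0405 / 0.0400 = 1.0125
Treynor = (Rp − Rf) / β = (13.79% − 0.87%) / 1.0125 = 12.92 / 1.0125 = 12.7605

12.76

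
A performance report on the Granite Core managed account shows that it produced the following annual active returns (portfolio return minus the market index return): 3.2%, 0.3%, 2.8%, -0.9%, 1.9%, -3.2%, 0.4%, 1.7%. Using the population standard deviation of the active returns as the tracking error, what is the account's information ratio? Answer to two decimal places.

Mean return μ = 6.20 / 8 = 0.7750%
Population std dev = √[31.0750 / 8] = 1.9709%
IR = μ / tracking error = 0.7750 / 1.9709 = 0.3932

0.39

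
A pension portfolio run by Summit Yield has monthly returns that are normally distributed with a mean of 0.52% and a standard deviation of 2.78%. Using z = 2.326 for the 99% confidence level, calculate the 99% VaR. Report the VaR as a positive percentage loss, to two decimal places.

VaR (as % loss) = −(μ − z·σ) = −(0.52% − 2.326 × 2.78%) = −(-5.94628%) = 5.94628%

5.95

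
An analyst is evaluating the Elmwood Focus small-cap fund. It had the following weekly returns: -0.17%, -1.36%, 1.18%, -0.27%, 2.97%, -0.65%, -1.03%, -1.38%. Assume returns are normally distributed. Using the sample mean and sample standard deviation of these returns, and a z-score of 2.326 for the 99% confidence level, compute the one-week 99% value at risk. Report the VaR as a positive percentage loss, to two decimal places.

μ = (-0.17 − 1.36 + 1.18 − 0.27 + 2.97 − 0.65 − 1.03 − 1.38) / 8 = -0.710 / 8 = -0.0888%
Sample std dev = √[15.4895 / 7] = 1.4875%
VaR = −(μ − z·σ) = −(-0.0888 − 2.326 × 1.4875) = −(-3.5487) = 3.5487%

3.55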